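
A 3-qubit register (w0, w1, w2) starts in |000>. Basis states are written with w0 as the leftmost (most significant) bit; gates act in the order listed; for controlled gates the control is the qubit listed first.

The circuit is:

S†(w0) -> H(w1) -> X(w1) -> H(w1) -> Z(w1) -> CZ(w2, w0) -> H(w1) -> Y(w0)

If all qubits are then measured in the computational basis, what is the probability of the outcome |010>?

Outcome |010> occurs with probability 0. Key observation: the block from step 2 through step 5 cancels to the identity and can be dropped.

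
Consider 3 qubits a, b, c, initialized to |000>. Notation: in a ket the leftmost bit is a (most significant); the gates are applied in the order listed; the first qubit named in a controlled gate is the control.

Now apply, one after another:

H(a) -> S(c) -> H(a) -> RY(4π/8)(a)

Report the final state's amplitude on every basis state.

The final amplitudes are sqrt(2)/2 on |000>, sqrt(2)/2 on |100>, and 0 on every other basis state.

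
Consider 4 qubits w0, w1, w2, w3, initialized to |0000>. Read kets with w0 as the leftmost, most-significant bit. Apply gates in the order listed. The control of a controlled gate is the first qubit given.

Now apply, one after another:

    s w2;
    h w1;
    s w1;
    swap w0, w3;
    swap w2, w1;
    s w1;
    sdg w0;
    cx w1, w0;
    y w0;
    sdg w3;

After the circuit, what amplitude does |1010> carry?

The final state's coefficient on |1010> equals -sqrt(2)/2.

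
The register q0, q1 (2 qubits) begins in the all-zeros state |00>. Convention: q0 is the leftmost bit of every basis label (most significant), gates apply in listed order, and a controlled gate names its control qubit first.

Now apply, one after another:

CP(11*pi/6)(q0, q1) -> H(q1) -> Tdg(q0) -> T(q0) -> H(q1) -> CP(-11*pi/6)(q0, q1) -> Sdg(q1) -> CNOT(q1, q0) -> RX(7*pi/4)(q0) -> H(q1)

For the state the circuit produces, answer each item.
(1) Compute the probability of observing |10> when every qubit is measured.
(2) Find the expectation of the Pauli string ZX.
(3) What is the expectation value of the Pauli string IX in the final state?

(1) The probability of measuring |10> is 1/4 - sqrt(2)/8. Key observation: steps 1-6 multiply out to the identity, so the circuit reduces to the remaining gates.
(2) In the final state, ZX has expectation sqrt(2)/2.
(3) In the final state, IX has expectation 1.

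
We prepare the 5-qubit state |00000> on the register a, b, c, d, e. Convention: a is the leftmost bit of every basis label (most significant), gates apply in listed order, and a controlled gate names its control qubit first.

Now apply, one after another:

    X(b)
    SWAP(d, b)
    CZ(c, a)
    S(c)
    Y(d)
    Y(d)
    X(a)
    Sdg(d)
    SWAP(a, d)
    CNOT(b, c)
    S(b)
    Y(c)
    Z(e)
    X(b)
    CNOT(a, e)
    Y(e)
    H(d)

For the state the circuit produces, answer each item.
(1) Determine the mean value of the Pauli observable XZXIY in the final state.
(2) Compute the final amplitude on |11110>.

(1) The expectation value of XZXIY is 0.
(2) The amplitude on |11110> is sqrt(2)*I/2.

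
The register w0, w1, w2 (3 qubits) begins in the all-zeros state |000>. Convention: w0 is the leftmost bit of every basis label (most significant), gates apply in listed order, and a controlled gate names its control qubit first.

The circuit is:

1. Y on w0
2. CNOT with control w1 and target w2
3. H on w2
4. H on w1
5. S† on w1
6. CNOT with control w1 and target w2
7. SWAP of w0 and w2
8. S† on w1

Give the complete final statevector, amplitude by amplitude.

After the circuit, the state carries amplitude 0 on |000>, I/2 on |001>, 0 on |010>, -I/2 on |011>, 0 on |100>, I/2 on |101>, 0 on |110>, -I/2 on |111>.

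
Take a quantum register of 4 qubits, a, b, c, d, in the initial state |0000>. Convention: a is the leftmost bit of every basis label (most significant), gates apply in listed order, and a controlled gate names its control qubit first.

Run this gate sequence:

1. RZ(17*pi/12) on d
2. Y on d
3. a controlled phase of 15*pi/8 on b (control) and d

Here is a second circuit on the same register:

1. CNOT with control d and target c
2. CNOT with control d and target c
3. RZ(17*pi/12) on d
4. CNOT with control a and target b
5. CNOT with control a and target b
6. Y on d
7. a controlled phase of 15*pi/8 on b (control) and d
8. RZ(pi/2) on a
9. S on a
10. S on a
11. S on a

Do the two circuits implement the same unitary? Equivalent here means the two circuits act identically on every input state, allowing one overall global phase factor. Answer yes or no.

Yes: on every input state the two circuits agree up to one overall phase factor.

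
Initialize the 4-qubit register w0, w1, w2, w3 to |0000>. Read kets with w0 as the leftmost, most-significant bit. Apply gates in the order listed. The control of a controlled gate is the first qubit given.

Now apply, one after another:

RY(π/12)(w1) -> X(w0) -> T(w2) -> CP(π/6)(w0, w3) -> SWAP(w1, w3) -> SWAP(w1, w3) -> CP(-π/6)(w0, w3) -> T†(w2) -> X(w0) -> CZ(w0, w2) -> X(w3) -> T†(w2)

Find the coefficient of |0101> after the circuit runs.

|0101> carries amplitude -sqrt(6 - 3*sqrt(2))/4 + sqrt(sqrt(2) + 2)/4 in the final state. Key observation: the block from step 2 through step 9 cancels to the identity and can be dropped.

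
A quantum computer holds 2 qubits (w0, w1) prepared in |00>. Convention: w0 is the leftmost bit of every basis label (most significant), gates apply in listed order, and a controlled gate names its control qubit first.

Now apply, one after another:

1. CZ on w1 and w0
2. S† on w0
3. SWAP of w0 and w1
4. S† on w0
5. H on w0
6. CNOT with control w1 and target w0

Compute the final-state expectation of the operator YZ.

The expectation value of YZ is 0.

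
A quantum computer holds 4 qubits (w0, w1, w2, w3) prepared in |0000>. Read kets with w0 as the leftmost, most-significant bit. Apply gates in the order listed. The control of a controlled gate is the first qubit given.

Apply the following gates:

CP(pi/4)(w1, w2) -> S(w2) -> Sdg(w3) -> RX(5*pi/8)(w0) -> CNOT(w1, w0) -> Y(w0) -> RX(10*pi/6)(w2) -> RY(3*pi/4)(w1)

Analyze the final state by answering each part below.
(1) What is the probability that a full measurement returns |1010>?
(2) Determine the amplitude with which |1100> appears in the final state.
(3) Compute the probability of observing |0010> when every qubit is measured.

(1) Outcome |1010> occurs with probability (2 - sqrt(2))*(2 - sqrt(2 - sqrt(2)))/64.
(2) The amplitude on |1100> is -I*sqrt(3*sqrt(2) + 6)*cos(5*pi/16)/4.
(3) A full measurement returns |0010> with probability (2 - sqrt(2))*(sqrt(2 - sqrt(2)) + 2)/64.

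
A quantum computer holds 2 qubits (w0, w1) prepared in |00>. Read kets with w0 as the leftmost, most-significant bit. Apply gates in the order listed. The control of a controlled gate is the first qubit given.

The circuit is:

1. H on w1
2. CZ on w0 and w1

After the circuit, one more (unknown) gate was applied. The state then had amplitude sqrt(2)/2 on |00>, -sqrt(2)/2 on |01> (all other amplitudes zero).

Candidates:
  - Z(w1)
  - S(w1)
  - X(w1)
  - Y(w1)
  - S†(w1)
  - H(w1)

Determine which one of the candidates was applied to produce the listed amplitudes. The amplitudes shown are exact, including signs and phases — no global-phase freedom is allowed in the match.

The applied gate was Z(w1).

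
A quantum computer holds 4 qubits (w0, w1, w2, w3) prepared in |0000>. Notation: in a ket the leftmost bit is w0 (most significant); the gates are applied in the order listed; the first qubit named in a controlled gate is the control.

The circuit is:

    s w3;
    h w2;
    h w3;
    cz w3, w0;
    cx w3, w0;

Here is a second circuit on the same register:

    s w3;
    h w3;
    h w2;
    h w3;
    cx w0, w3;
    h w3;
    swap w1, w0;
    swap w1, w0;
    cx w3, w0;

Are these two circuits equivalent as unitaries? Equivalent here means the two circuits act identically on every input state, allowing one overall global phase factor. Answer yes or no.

Yes: on every input state the two circuits agree up to one overall phase factor.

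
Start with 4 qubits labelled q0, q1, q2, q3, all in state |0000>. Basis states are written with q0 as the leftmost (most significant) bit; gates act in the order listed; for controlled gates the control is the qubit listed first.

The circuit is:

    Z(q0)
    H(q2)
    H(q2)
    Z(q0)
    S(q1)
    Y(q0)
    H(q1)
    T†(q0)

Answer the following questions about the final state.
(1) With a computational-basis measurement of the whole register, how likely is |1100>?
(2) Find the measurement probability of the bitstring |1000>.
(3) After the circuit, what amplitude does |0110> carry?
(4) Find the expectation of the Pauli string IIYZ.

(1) Outcome |1100> occurs with probability 1/2. Key observation: gates 1-4 undo each other exactly, leaving only the rest of the circuit to track.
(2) The probability of measuring |1000> is 1/2.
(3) The amplitude on |0110> is 0.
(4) In the final state, IIYZ has expectation 0.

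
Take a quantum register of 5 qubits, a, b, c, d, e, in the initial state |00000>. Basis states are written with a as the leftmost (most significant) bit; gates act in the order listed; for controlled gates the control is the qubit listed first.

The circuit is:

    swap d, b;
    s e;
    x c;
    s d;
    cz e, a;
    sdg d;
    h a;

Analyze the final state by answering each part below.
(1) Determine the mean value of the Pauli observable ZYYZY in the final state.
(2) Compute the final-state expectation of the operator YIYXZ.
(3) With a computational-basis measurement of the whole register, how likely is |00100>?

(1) The expectation value of ZYYZY is 0.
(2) The observable YIYXZ averages to 0.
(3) The probability of measuring |00100> is 1/2.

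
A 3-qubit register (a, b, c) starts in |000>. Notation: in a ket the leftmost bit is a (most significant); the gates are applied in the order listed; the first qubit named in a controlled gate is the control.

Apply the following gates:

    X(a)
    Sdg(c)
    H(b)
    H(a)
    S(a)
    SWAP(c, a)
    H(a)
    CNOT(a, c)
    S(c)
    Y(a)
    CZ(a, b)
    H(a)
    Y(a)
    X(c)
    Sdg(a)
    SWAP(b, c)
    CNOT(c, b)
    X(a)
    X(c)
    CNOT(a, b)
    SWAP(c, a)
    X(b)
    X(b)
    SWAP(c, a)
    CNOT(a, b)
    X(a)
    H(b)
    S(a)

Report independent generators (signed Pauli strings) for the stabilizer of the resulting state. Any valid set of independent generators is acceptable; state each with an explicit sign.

One valid set of independent stabilizer generators is +XZI, +ZYI, -IIX (any independent generating set of the same group is equally correct). Key observation: the block from step 20 through step 25 cancels to the identity and can be dropped.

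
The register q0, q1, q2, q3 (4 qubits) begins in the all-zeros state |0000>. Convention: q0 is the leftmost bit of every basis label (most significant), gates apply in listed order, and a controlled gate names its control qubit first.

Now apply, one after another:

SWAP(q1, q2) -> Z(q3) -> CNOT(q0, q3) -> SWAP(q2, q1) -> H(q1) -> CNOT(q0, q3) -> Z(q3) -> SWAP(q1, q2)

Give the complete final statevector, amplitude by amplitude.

The resulting statevector has amplitude sqrt(2)/2 on |0000>, sqrt(2)/2 on |0010>, and 0 on every other basis state.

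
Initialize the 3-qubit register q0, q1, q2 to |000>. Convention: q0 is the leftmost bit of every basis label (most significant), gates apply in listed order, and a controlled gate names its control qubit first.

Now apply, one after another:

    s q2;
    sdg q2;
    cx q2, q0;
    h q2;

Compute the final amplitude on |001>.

The final state's coefficient on |001> equals sqrt(2)/2. Key observation: steps 1-2 multiply out to the identity, so the circuit reduces to the remaining gates.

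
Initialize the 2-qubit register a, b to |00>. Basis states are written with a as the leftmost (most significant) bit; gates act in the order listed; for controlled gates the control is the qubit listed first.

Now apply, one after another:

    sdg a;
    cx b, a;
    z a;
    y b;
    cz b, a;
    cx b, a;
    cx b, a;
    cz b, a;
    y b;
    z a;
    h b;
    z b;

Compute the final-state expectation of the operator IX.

The observable IX averages to -1. Key observation: gates 3-10 undo each other exactly, leaving only the rest of the circuit to track.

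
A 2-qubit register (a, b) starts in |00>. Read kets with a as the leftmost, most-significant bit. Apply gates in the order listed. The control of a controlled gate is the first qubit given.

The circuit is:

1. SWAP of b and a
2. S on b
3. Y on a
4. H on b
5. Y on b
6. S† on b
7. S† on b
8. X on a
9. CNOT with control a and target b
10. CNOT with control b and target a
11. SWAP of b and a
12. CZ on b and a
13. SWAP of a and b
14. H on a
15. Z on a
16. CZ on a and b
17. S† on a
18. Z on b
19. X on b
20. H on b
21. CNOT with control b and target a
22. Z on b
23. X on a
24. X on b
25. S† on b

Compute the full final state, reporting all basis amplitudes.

The final amplitudes are 0 on |00>, sqrt(2)/2 on |01>, 0 on |10>, -sqrt(2)*I/2 on |11>.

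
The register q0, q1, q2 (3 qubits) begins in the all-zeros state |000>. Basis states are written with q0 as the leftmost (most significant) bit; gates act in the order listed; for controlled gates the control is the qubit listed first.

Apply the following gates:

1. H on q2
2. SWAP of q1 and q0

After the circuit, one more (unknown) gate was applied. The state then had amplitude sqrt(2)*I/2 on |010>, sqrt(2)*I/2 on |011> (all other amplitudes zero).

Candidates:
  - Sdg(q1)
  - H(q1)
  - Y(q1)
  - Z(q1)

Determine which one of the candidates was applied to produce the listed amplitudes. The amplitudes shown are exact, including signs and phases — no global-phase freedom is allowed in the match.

The unique candidate consistent with the amplitudes is Y(q1).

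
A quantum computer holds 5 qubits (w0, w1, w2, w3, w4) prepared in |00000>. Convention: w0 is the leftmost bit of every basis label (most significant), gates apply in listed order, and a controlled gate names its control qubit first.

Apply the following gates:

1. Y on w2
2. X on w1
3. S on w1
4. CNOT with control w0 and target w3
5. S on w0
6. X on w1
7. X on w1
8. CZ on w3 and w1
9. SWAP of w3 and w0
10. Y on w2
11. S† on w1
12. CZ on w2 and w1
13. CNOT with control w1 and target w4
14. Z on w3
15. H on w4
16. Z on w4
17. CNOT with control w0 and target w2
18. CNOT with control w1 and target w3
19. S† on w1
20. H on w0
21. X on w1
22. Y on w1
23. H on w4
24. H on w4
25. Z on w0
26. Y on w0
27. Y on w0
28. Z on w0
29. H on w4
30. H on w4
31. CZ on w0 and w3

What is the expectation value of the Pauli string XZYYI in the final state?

The expectation value of XZYYI is 0. Key observation: the block from step 23 through step 30 cancels to the identity and can be dropped.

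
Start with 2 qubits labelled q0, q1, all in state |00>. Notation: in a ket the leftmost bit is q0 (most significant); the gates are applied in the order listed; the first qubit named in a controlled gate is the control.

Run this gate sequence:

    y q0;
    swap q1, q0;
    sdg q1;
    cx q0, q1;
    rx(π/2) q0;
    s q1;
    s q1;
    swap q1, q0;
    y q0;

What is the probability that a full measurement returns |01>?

Outcome |01> occurs with probability 1/2.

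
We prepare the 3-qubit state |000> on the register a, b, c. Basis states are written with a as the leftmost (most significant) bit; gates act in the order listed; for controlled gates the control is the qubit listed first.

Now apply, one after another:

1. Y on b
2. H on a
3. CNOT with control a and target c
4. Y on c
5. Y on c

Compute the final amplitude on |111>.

The final state's coefficient on |111> equals sqrt(2)*I/2.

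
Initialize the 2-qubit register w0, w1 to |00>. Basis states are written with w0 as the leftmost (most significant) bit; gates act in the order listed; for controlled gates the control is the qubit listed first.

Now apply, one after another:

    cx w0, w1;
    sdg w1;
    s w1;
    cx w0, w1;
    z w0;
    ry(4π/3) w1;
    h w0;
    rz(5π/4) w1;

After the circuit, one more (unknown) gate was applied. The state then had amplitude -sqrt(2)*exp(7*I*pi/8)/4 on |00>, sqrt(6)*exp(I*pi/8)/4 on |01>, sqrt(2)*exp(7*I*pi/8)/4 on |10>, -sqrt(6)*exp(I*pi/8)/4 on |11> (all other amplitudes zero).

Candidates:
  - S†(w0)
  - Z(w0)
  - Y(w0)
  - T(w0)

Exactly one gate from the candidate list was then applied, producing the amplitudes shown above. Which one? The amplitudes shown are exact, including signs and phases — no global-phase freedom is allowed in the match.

The unique candidate consistent with the amplitudes is Y(w0). Key observation: steps 1-4 multiply out to the identity, so the circuit reduces to the remaining gates.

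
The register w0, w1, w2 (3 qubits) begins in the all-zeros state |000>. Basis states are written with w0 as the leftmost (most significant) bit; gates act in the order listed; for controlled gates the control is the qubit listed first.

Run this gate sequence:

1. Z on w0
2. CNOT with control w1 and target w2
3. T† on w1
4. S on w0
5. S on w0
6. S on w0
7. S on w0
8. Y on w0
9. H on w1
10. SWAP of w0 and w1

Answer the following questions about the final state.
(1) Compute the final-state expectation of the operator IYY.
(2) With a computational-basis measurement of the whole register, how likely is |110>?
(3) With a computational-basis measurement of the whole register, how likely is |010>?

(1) The expectation value of IYY is 0. Key observation: the block from step 4 through step 7 cancels to the identity and can be dropped.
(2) The probability of measuring |110> is 1/2.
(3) Outcome |010> occurs with probability 1/2.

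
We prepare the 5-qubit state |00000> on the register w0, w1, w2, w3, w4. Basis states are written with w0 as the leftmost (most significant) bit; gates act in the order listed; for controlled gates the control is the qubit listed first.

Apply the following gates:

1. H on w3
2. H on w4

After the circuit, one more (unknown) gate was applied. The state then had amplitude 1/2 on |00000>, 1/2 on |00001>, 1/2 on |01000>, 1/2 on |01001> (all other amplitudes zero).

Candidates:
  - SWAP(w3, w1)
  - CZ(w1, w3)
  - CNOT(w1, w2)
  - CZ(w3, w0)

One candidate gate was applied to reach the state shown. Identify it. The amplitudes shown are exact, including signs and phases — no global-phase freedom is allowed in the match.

The unique candidate consistent with the amplitudes is SWAP(w3, w1).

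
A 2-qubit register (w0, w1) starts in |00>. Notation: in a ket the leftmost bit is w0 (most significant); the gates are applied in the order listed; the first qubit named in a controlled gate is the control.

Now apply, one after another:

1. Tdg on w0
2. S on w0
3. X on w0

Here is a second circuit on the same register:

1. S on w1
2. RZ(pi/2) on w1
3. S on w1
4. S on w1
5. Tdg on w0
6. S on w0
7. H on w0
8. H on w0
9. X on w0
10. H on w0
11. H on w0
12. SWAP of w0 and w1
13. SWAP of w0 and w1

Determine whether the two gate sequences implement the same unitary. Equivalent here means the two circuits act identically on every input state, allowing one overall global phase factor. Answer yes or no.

Yes: on every input state the two circuits agree up to one overall phase factor.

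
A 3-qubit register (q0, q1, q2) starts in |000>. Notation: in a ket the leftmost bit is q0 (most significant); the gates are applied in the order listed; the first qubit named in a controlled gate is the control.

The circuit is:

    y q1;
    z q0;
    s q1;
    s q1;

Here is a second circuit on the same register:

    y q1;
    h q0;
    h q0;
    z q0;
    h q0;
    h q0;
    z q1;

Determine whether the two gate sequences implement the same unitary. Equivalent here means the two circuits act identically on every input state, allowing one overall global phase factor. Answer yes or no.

Yes: on every input state the two circuits agree up to one overall phase factor.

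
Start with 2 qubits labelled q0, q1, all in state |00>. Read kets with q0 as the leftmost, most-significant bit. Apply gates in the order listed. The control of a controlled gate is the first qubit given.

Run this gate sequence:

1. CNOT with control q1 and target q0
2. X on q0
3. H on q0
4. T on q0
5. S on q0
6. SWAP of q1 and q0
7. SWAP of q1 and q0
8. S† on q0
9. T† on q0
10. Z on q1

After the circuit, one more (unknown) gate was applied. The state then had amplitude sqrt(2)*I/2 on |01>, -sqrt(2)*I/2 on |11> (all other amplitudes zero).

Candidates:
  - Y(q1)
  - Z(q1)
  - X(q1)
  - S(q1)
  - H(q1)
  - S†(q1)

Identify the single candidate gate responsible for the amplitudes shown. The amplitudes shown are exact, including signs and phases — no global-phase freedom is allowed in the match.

It was Y(q1) that produced the state shown. Key observation: the block from step 4 through step 9 cancels to the identity and can be dropped.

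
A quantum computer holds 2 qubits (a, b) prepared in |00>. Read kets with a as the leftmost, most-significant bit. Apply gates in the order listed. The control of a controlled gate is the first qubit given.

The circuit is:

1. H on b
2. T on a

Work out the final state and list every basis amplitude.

The resulting statevector has amplitude sqrt(2)/2 on |00>, sqrt(2)/2 on |01>, 0 on |10>, 0 on |11>.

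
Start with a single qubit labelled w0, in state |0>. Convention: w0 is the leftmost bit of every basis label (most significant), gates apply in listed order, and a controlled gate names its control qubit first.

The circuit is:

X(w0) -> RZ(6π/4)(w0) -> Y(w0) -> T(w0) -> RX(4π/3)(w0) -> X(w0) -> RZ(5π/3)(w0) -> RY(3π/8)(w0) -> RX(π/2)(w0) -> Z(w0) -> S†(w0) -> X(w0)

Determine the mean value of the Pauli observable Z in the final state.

The expectation value of Z is sqrt(3)/4.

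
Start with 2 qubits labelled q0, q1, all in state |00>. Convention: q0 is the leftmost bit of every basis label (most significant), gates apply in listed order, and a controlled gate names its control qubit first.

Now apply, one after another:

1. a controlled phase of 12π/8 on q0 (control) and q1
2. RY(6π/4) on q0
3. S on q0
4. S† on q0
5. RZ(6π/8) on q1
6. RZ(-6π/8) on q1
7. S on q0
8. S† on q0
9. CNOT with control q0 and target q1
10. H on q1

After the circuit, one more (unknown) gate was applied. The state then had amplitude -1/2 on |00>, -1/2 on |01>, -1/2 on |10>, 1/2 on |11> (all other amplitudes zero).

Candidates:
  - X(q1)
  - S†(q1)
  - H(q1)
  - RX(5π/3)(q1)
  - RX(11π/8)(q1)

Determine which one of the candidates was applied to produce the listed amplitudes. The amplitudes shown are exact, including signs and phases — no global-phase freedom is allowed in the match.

It was X(q1) that produced the state shown.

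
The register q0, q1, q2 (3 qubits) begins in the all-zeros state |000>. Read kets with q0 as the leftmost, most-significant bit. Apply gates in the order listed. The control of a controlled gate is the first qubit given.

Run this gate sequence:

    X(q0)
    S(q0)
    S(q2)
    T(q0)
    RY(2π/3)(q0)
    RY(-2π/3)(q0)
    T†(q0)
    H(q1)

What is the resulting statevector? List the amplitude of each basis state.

After the circuit, the state carries amplitude sqrt(2)*I/2 on |100>, sqrt(2)*I/2 on |110>, and 0 on every other basis state. Key observation: steps 4-7 multiply out to the identity, so the circuit reduces to the remaining gates.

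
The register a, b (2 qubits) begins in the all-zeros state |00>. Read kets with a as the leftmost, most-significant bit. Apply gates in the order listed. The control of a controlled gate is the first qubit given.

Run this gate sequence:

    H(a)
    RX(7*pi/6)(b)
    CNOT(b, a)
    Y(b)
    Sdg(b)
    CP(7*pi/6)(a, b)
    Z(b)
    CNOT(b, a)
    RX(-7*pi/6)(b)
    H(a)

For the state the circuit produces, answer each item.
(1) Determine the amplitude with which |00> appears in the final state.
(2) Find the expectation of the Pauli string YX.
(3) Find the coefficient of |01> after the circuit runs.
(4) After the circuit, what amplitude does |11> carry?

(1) The final state's coefficient on |00> equals 1/4 - exp(2*I*pi/3)/8 + I/8.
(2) The observable YX averages to 1/8.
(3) |01> carries amplitude -1/4 - I/2 + sqrt(3)*(1 - 2*I)/8 - sqrt(3)*exp(I*pi/6)/8 + exp(I*pi/6)/4 in the final state.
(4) The amplitude on |11> is (-sqrt(3) + 2 - (2 - sqrt(3))*exp(5*I*pi/6))*exp(I*pi/6)/8.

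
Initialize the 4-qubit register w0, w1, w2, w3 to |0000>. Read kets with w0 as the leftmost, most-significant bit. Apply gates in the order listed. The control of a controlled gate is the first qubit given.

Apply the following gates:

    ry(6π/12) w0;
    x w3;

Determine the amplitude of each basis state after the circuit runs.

The resulting statevector has amplitude sqrt(2)/2 on |0001>, sqrt(2)/2 on |1001>, and 0 on every other basis state.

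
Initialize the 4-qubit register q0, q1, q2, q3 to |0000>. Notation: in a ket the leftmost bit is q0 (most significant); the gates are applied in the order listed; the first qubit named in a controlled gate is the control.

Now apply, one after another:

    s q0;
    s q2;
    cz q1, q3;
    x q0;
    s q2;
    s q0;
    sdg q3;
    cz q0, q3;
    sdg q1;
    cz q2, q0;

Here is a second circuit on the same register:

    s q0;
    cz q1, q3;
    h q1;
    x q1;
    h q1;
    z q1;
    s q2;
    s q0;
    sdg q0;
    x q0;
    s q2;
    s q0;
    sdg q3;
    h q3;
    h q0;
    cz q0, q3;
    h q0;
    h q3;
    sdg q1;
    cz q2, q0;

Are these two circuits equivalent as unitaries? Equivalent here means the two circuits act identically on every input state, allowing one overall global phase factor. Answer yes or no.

No — the two circuits implement different unitaries, even allowing a global phase.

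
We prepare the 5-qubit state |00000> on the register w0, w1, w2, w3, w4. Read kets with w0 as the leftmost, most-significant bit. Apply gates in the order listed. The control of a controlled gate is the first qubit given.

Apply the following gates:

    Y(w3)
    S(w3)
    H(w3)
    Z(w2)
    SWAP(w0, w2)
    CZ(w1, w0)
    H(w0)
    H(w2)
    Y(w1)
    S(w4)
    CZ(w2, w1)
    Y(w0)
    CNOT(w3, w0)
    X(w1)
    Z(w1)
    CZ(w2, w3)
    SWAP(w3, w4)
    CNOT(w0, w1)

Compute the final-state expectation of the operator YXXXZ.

The expectation value of YXXXZ is 0.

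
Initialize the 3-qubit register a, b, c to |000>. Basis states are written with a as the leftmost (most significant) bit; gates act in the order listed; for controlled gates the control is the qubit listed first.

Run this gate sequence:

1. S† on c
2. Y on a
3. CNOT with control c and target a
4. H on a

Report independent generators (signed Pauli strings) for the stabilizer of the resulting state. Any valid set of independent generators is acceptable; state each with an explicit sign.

The final state is stabilized by the group generated by -XII, +IZI, +IIZ; other independent generating sets are equally valid.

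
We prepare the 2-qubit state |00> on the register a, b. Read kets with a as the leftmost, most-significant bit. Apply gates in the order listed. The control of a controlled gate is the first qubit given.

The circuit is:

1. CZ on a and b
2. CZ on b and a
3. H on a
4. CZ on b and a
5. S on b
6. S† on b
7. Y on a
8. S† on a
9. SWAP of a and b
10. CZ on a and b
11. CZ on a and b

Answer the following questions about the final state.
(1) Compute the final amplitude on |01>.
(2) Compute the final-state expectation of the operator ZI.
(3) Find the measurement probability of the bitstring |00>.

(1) The final state's coefficient on |01> equals sqrt(2)/2.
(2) The expectation value of ZI is 1.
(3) A full measurement returns |00> with probability 1/2.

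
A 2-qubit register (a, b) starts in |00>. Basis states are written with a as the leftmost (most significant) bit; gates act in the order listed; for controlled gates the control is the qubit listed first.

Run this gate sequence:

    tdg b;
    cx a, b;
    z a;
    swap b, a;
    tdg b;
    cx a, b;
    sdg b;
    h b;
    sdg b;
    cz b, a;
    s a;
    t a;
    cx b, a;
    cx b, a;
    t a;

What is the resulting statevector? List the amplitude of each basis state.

The final amplitudes are sqrt(2)/2 on |00>, -sqrt(2)*I/2 on |01>, 0 on |10>, 0 on |11>. Key observation: gates 13-14 undo each other exactly, leaving only the rest of the circuit to track.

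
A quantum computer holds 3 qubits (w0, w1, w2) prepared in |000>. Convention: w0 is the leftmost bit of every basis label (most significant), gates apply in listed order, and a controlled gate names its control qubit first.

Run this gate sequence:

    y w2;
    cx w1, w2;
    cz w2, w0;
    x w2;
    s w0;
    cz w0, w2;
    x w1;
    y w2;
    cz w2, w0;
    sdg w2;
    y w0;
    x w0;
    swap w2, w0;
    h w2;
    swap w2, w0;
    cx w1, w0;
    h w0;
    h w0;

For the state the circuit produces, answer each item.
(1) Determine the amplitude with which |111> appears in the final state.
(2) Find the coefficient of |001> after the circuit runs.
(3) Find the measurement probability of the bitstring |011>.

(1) |111> carries amplitude -sqrt(2)/2 in the final state.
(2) The final state's coefficient on |001> equals 0.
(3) A full measurement returns |011> with probability 1/2.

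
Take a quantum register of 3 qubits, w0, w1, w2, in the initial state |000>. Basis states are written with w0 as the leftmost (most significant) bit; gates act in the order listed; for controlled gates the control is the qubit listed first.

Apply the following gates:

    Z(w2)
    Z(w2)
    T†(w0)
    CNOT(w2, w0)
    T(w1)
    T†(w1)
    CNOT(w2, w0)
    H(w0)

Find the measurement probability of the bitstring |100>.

A full measurement returns |100> with probability 1/2.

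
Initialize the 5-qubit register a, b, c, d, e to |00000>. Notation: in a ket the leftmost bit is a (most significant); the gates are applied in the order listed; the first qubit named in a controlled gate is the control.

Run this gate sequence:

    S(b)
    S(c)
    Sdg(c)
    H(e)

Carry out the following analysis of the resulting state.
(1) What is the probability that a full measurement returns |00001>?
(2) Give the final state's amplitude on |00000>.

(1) The probability of measuring |00001> is 1/2.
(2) |00000> carries amplitude sqrt(2)/2 in the final state.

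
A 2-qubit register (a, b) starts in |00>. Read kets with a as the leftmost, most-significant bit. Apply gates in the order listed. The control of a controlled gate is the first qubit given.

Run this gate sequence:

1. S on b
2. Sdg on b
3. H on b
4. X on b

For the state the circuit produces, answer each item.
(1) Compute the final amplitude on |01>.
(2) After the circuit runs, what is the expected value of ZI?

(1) |01> carries amplitude sqrt(2)/2 in the final state. Key observation: gates 1-2 undo each other exactly, leaving only the rest of the circuit to track.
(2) The expectation value of ZI is 1.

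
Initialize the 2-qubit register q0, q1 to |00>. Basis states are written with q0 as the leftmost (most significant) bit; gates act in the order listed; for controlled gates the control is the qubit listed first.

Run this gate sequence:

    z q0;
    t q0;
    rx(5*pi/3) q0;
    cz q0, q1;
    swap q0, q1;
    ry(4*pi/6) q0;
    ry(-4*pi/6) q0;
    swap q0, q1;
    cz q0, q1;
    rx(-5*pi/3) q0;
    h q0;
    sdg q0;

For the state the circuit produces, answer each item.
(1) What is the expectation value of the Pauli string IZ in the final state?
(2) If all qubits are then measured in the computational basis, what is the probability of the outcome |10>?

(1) The expectation value of IZ is 1. Key observation: gates 3-10 undo each other exactly, leaving only the rest of the circuit to track.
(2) A full measurement returns |10> with probability 1/2.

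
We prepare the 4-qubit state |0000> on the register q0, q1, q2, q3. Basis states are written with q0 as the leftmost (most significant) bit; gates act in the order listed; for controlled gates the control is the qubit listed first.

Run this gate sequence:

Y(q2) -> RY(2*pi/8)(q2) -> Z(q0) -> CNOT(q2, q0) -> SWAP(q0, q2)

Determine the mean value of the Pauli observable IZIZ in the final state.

In the final state, IZIZ has expectation 1.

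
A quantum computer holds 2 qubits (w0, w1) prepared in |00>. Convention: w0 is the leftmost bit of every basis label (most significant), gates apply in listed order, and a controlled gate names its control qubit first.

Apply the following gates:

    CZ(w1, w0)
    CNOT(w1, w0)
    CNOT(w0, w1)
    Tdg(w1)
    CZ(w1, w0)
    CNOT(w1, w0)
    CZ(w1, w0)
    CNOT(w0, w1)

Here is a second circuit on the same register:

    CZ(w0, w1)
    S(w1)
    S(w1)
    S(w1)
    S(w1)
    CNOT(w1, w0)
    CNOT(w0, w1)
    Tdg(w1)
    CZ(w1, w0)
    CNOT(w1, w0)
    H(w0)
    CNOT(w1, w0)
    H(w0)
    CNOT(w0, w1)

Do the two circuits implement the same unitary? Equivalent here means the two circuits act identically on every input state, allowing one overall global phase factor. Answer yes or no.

Yes: on every input state the two circuits agree up to one overall phase factor.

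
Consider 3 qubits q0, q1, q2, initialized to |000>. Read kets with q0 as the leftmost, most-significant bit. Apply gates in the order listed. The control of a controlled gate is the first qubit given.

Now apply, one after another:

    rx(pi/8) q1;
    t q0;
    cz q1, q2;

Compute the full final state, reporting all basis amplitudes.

The final amplitudes are cos(pi/16) on |000>, -I*sin(pi/16) on |010>, and 0 on every other basis state.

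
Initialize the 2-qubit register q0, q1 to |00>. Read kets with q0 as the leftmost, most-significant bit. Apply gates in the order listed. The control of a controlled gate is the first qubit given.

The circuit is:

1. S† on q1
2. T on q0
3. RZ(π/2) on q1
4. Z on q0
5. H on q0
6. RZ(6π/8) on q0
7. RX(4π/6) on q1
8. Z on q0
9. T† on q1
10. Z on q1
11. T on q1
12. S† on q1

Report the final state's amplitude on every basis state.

The resulting statevector has amplitude -sqrt(2)*exp(3*I*pi/8)/4 on |00>, -sqrt(6)*exp(3*I*pi/8)/4 on |01>, -sqrt(2)*exp(I*pi/8)/4 on |10>, -sqrt(6)*exp(I*pi/8)/4 on |11>.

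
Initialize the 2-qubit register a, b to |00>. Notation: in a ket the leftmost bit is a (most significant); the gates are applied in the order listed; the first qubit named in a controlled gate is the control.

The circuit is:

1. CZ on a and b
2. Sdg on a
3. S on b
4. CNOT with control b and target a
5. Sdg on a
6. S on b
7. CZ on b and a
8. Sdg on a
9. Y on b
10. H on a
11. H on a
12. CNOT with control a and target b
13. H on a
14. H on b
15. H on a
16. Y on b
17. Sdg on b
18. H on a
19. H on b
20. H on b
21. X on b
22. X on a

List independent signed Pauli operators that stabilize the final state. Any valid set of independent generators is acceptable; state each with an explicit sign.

The final state is stabilized by the group generated by +XI, +IY; other independent generating sets are equally valid.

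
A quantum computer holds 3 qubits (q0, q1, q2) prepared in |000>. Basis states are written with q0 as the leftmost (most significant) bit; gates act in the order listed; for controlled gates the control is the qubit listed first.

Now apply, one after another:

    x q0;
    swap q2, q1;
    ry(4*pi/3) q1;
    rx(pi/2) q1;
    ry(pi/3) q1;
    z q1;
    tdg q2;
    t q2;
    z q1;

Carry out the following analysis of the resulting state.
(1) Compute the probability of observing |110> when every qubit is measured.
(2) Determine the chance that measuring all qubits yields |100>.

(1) A full measurement returns |110> with probability 1/8. Key observation: gates 6-9 undo each other exactly, leaving only the rest of the circuit to track.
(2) The probability of measuring |100> is 7/8.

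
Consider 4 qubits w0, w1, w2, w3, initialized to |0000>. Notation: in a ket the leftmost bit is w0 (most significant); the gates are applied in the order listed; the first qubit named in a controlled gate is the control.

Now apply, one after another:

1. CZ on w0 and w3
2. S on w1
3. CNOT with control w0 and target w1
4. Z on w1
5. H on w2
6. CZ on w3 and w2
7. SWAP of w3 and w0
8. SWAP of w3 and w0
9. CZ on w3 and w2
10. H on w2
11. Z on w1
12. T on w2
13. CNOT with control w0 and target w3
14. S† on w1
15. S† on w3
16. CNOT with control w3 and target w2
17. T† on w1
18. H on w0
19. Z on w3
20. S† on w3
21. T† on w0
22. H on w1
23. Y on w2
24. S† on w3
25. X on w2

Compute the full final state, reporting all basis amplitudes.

The final amplitudes are I/2 on |0000>, I/2 on |0100>, exp(I*pi/4)/2 on |1000>, exp(I*pi/4)/2 on |1100>, and 0 on every other basis state.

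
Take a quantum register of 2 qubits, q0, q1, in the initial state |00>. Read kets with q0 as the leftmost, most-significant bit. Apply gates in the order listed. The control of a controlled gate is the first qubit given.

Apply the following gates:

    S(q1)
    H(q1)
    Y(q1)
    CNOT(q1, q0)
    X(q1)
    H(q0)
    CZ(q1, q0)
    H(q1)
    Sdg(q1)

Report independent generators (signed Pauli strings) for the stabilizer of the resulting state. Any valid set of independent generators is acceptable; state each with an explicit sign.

The final state is stabilized by the group generated by -XI, -IZ; other independent generating sets are equally valid.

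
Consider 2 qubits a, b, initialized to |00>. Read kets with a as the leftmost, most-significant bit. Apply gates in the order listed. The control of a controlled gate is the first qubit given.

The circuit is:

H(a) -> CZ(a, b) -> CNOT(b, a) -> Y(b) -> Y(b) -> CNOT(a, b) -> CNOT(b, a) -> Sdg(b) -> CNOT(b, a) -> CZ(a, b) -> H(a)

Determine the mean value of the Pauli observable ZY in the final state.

In the final state, ZY has expectation 1.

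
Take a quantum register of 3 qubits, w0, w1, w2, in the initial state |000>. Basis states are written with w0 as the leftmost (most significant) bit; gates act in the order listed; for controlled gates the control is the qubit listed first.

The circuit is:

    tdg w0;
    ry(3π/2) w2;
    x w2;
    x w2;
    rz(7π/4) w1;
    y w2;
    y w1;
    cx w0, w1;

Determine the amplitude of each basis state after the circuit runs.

After the circuit, the state carries amplitude -sqrt(2)*exp(I*pi/8)/2 on |010>, -sqrt(2)*exp(I*pi/8)/2 on |011>, and 0 on every other basis state.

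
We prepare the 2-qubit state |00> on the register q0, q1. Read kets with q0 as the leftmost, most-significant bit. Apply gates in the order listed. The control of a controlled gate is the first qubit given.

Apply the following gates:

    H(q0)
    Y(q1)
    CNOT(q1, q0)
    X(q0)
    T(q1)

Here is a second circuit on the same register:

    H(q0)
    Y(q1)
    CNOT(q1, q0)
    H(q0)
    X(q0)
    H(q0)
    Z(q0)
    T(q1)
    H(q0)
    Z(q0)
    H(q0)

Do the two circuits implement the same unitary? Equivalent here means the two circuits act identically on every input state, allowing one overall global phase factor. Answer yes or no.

Yes: on every input state the two circuits agree up to one overall phase factor.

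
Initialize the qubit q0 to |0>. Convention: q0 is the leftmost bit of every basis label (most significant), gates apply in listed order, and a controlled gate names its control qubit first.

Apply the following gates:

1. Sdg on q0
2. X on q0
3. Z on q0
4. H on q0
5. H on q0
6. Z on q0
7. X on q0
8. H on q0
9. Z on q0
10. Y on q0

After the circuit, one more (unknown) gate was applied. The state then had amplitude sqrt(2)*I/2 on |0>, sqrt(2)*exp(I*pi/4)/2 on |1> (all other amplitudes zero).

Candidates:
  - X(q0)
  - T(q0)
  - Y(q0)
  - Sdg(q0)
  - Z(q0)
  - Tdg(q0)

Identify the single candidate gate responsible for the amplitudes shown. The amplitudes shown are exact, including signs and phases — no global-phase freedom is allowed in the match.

The unique candidate consistent with the amplitudes is Tdg(q0).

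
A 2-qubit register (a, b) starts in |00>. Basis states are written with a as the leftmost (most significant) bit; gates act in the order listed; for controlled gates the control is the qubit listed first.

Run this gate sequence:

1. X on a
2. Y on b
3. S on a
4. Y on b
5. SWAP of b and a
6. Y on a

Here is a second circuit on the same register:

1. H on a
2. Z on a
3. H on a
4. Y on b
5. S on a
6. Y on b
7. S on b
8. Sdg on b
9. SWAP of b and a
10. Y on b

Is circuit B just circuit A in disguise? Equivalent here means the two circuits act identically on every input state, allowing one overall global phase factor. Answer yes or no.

No: there is an input state on which the two circuits produce genuinely different outputs (not merely differing by a phase).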